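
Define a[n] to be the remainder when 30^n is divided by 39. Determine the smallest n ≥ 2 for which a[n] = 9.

Listing terms: a[1] = 30; a[2] = 3; a[3] = 12; a[4] = 9; a[5] = 36; a[6] = 27; a[7] = 30.
The sequence repeats with period 6.
The value 9 first appears (with n ≥ 2) at a[4].

4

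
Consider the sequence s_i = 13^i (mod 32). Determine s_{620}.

Listing terms: s_0 = 1, s_1 = 13, s_2 = 9, s_3 = 21, s_4 = 17, s_5 = 29, s_6 = 25, s_7 = 5, s_8 = 1.
Since s_8 = s_0 = 1, the sequence is periodic with period 8.
(620 - 0) mod 8 = 4, so s_{620} = s_4 = 17.

17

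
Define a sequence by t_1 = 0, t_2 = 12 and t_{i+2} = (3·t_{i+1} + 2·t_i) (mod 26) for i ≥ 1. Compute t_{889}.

Computing terms: t_1 = 0; t_2 = 12; t_3 = 10; t_4 = 2; t_5 = 0; t_6 = 4; t_7 = 12; t_8 = 18; t_9 = 0; t_{10} = 10; t_{11} = 4; t_{12} = 6; t_{13} = 0; t_{14} = 12.
The sequence repeats with period 12.
(889 - 1) mod 12 = 0, so t_{889} = t_1 = 0.

0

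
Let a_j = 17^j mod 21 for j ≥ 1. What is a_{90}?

We have a_1 = 17; a_2 = 16; a_3 = 20; a_4 = 4; a_5 = 5; a_6 = 1; a_7 = 17.
Since a_7 = a_1 = 17, the sequence is periodic with period 6.
(90 - 1) mod 6 = 5, so a_{90} = a_6 = 1.

1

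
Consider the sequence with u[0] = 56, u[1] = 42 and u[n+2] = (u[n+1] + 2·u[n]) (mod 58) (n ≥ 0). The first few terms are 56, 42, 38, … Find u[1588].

40

Listing terms: u[0] = 56,  u[1] = 42,  u[2] = 38,  u[3] = 6,  u[4] = 24,  u[5] = 36,  u[6] = 26,  u[7] = 40,  u[8] = 34,  u[9] = 56,  u[10] = 8,  u[11] = 4,  u[12] = 20,  u[13] = 28,  u[14] = 10,  u[15] = 8,  u[16] = 28,  u[17] = 44,  u[18] = 42,  u[19] = 14,  u[20] = 40,  u[21] = 10,  u[22] = 32,  u[23] = 52,  u[24] = 0,  u[25] = 46,  u[26] = 46,  u[27] = 22,  u[28] = 56,  u[29] = 42.
Since (u[28], u[29]) = (u[0], u[1]) = (56, 42) (two consecutive terms determine the rest), the sequence is periodic with period 28.
(1588 - 0) mod 28 = 20, so u[1588] = u[20] = 40.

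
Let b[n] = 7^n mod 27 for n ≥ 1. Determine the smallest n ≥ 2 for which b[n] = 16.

Listing terms: b[1] = 7; b[2] = 22; b[3] = 19; b[4] = 25; b[5] = 13; b[6] = 10; b[7] = 16; b[8] = 4; b[9] = 1; b[10] = 7.
Since b[10] = b[1] = 7, the sequence is periodic with period 9.
The value 16 first appears (with n ≥ 2) at b[7].

7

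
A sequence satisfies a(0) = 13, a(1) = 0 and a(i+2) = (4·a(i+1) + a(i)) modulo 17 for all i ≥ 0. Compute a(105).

16

We have a(0) = 13; a(1) = 0; a(2) = 13; a(3) = 1; a(4) = 0; a(5) = 1; a(6) = 4; a(7) = 0; a(8) = 4; a(9) = 16; a(10) = 0; a(11) = 16; a(12) = 13; a(13) = 0.
Since (a(12), a(13)) = (a(0), a(1)) = (13, 0) (two consecutive terms determine the rest), the sequence is periodic with period 12.
So a(105) = a(0 + ((105-0) mod 12)) = a(9) = 16.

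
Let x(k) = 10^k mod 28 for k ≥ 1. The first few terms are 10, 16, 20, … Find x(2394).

We have x(1) = 10,  x(2) = 16,  x(3) = 20,  x(4) = 4,  x(5) = 12,  x(6) = 8,  x(7) = 24,  x(8) = 16.
Since x(8) = x(2) = 16, the sequence is eventually periodic: after a pre-period of length 1 it cycles with period 6.
For k ≥ 2, x(k) depends only on (k - 2) mod 6. (2394 - 2) mod 6 = 4, so x(2394) = x(6) = 8.

8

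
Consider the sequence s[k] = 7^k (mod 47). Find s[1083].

s[1] = 7,  s[2] = 2,  s[3] = 14,  s[4] = 4,  s[5] = 28,  s[6] = 8,  s[7] = 9,  s[8] = 16,  s[9] = 18,  s[10] = 32,  s[11] = 36,  s[12] = 17,  s[13] = 25,  s[14] = 34,  s[15] = 3,  s[16] = 21,  s[17] = 6,  s[18] = 42,  s[19] = 12,  s[20] = 37,  s[21] = 24,  s[22] = 27,  s[23] = 1,  s[24] = 7.
Since s[24] = s[1] = 7, the sequence is periodic with period 23.
So s[1083] = s[1 + ((1083-1) mod 23)] = s[2] = 2.

2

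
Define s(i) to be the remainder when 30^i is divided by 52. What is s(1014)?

40

Computing terms: s(1) = 30; s(2) = 16; s(3) = 12; s(4) = 48; s(5) = 36; s(6) = 40; s(7) = 4; s(8) = 16.
Since s(8) = s(2) = 16, the sequence is eventually periodic: after a pre-period of length 1 it cycles with period 6.
For i ≥ 2, s(i) depends only on (i - 2) mod 6. (1014 - 2) mod 6 = 4, so s(1014) = s(6) = 40.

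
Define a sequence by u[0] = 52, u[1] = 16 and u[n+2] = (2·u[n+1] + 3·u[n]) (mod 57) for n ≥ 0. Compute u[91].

16

Listing terms: u[0] = 52; u[1] = 16; u[2] = 17; u[3] = 25; u[4] = 44; u[5] = 49; u[6] = 2; u[7] = 37; u[8] = 23; u[9] = 43; u[10] = 41; u[11] = 40; u[12] = 32; u[13] = 13; u[14] = 8; u[15] = 55; u[16] = 20; u[17] = 34; u[18] = 14; u[19] = 16; u[20] = 17.
Since (u[19], u[20]) = (u[1], u[2]) = (16, 17) (two consecutive terms determine the rest), the sequence is eventually periodic: after a pre-period of length 1 it cycles with period 18.
For n ≥ 1, u[n] depends only on (n - 1) mod 18. (91 - 1) mod 18 = 0, so u[91] = u[1] = 16.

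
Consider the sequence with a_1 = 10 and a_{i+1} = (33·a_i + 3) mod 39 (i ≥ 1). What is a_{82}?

We have a_1 = 10,  a_2 = 21,  a_3 = 33,  a_4 = 0,  a_5 = 3,  a_6 = 24,  a_7 = 15,  a_8 = 30,  a_9 = 18,  a_{10} = 12,  a_{11} = 9,  a_{12} = 27,  a_{13} = 36,  a_{14} = 21.
Since a_{14} = a_2 = 21, the sequence is eventually periodic: after a pre-period of length 1 it cycles with period 12.
For i ≥ 2, a_i depends only on (i - 2) mod 12. (82 - 2) mod 12 = 8, so a_{82} = a_{10} = 12.

12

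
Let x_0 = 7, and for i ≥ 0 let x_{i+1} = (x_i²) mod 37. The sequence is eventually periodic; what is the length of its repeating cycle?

Computing terms: x_0 = 7; x_1 = 12; x_2 = 33; x_3 = 16; x_4 = 34; x_5 = 9; x_6 = 7.
The sequence repeats with period 6.

6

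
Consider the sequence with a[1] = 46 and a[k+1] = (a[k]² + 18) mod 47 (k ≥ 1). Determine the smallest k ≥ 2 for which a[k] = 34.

7

a[1] = 46, a[2] = 19, a[3] = 3, a[4] = 27, a[5] = 42, a[6] = 43, a[7] = 34, a[8] = 46.
The sequence repeats with period 7.
The value 34 first appears (with k ≥ 2) at a[7].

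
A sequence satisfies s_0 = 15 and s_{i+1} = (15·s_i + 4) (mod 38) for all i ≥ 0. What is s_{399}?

Computing terms: s_0 = 15, s_1 = 1, s_2 = 19, s_3 = 23, s_4 = 7, s_5 = 33, s_6 = 5, s_7 = 3, s_8 = 11, s_9 = 17, s_{10} = 31, s_{11} = 13, s_{12} = 9, s_{13} = 25, s_{14} = 37, s_{15} = 27, s_{16} = 29, s_{17} = 21, s_{18} = 15.
Since s_{18} = s_0 = 15, the sequence is periodic with period 18.
So s_{399} = s_{0 + ((399-0) mod 18)} = s_3 = 23.

23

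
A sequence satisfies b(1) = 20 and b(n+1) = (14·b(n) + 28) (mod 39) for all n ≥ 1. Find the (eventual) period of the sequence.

Listing terms: b(1) = 20; b(2) = 35; b(3) = 11; b(4) = 26; b(5) = 2; b(6) = 17; b(7) = 32; b(8) = 8; b(9) = 23; b(10) = 38; b(11) = 14; b(12) = 29; b(13) = 5; b(14) = 20.
The sequence repeats with period 13.

13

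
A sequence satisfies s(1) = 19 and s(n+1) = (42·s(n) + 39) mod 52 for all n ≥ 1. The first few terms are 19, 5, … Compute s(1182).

41

Listing terms: s(1) = 19; s(2) = 5; s(3) = 41; s(4) = 45; s(5) = 5.
Since s(5) = s(2) = 5, the sequence is eventually periodic: after a pre-period of length 1 it cycles with period 3.
For n ≥ 2, s(n) depends only on (n - 2) mod 3. (1182 - 2) mod 3 = 1, so s(1182) = s(3) = 41.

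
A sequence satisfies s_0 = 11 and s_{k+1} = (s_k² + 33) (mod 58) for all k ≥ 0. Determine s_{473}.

4

Listing terms: s_0 = 11,  s_1 = 38,  s_2 = 27,  s_3 = 8,  s_4 = 39,  s_5 = 46,  s_6 = 3,  s_7 = 42,  s_8 = 57,  s_9 = 34,  s_{10} = 29,  s_{11} = 4,  s_{12} = 49,  s_{13} = 56,  s_{14} = 37,  s_{15} = 10,  s_{16} = 17,  s_{17} = 32,  s_{18} = 13,  s_{19} = 28,  s_{20} = 5,  s_{21} = 0,  s_{22} = 33,  s_{23} = 20,  s_{24} = 27.
Since s_{24} = s_2 = 27, the sequence is eventually periodic: after a pre-period of length 2 it cycles with period 22.
For k ≥ 2, s_k depends only on (k - 2) mod 22. (473 - 2) mod 22 = 9, so s_{473} = s_{11} = 4.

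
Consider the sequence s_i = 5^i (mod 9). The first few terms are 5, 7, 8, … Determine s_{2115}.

We have s_1 = 5,  s_2 = 7,  s_3 = 8,  s_4 = 4,  s_5 = 2,  s_6 = 1,  s_7 = 5.
Since s_7 = s_1 = 5, the sequence is periodic with period 6.
So s_{2115} = s_{1 + ((2115-1) mod 6)} = s_3 = 8.

8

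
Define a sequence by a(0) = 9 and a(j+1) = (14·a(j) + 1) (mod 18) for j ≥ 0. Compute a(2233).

1

Computing terms: a(0) = 9, a(1) = 1, a(2) = 15, a(3) = 13, a(4) = 3, a(5) = 7, a(6) = 9.
The sequence repeats with period 6.
(2233 - 0) mod 6 = 1, so a(2233) = a(1) = 1.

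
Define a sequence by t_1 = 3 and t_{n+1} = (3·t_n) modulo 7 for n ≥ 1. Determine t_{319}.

Computing terms: t_1 = 3,  t_2 = 2,  t_3 = 6,  t_4 = 4,  t_5 = 5,  t_6 = 1,  t_7 = 3.
Since t_7 = t_1 = 3, the sequence is periodic with period 6.
(319 - 1) mod 6 = 0, so t_{319} = t_1 = 3.

3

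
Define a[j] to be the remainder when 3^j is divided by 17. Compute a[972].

We have a[0] = 1; a[1] = 3; a[2] = 9; a[3] = 10; a[4] = 13; a[5] = 5; a[6] = 15; a[7] = 11; a[8] = 16; a[9] = 14; a[10] = 8; a[11] = 7; a[12] = 4; a[13] = 12; a[14] = 2; a[15] = 6; a[16] = 1.
The sequence repeats with period 16.
(972 - 0) mod 16 = 12, so a[972] = a[12] = 4.

4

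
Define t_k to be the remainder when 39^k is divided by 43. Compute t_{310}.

Computing terms: t_1 = 39,  t_2 = 16,  t_3 = 22,  t_4 = 41,  t_5 = 8,  t_6 = 11,  t_7 = 42,  t_8 = 4,  t_9 = 27,  t_{10} = 21,  t_{11} = 2,  t_{12} = 35,  t_{13} = 32,  t_{14} = 1,  t_{15} = 39.
Since t_{15} = t_1 = 39, the sequence is periodic with period 14.
So t_{310} = t_{1 + ((310-1) mod 14)} = t_2 = 16.

16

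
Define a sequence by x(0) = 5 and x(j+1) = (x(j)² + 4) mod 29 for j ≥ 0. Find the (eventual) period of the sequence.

11

We have x(0) = 5,  x(1) = 0,  x(2) = 4,  x(3) = 20,  x(4) = 27,  x(5) = 8,  x(6) = 10,  x(7) = 17,  x(8) = 3,  x(9) = 13,  x(10) = 28,  x(11) = 5.
The sequence repeats with period 11.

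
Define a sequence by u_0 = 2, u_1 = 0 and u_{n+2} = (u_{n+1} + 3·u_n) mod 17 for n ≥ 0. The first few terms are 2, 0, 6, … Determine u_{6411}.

u_0 = 2; u_1 = 0; u_2 = 6; u_3 = 6; u_4 = 7; u_5 = 8; u_6 = 12; u_7 = 2; u_8 = 4; u_9 = 10; u_{10} = 5; u_{11} = 1; u_{12} = 16; u_{13} = 2; u_{14} = 16; u_{15} = 5; u_{16} = 2; u_{17} = 0.
The sequence repeats with period 16.
So u_{6411} = u_{0 + ((6411-0) mod 16)} = u_{11} = 1.

1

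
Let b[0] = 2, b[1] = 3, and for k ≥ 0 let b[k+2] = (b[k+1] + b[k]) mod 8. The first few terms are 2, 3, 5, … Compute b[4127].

We have b[0] = 2,  b[1] = 3,  b[2] = 5,  b[3] = 0,  b[4] = 5,  b[5] = 5,  b[6] = 2,  b[7] = 7,  b[8] = 1,  b[9] = 0,  b[10] = 1,  b[11] = 1,  b[12] = 2,  b[13] = 3.
The sequence repeats with period 12.
So b[4127] = b[0 + ((4127-0) mod 12)] = b[11] = 1.

1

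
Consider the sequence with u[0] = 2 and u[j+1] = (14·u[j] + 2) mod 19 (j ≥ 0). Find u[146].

Listing terms: u[0] = 2; u[1] = 11; u[2] = 4; u[3] = 1; u[4] = 16; u[5] = 17; u[6] = 12; u[7] = 18; u[8] = 7; u[9] = 5; u[10] = 15; u[11] = 3; u[12] = 6; u[13] = 10; u[14] = 9; u[15] = 14; u[16] = 8; u[17] = 0; u[18] = 2.
Since u[18] = u[0] = 2, the sequence is periodic with period 18.
So u[146] = u[0 + ((146-0) mod 18)] = u[2] = 4.

4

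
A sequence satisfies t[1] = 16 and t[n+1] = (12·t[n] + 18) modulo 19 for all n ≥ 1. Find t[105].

11

We have t[1] = 16; t[2] = 1; t[3] = 11; t[4] = 17; t[5] = 13; t[6] = 3; t[7] = 16.
The sequence repeats with period 6.
(105 - 1) mod 6 = 2, so t[105] = t[3] = 11.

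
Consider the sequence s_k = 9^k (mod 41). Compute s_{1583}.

32

We have s_1 = 9, s_2 = 40, s_3 = 32, s_4 = 1, s_5 = 9.
The sequence repeats with period 4.
So s_{1583} = s_{1 + ((1583-1) mod 4)} = s_3 = 32.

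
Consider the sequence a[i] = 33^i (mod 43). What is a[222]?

a[1] = 33,  a[2] = 14,  a[3] = 32,  a[4] = 24,  a[5] = 18,  a[6] = 35,  a[7] = 37,  a[8] = 17,  a[9] = 2,  a[10] = 23,  a[11] = 28,  a[12] = 21,  a[13] = 5,  a[14] = 36,  a[15] = 27,  a[16] = 31,  a[17] = 34,  a[18] = 4,  a[19] = 3,  a[20] = 13,  a[21] = 42,  a[22] = 10,  a[23] = 29,  a[24] = 11,  a[25] = 19,  a[26] = 25,  a[27] = 8,  a[28] = 6,  a[29] = 26,  a[30] = 41,  a[31] = 20,  a[32] = 15,  a[33] = 22,  a[34] = 38,  a[35] = 7,  a[36] = 16,  a[37] = 12,  a[38] = 9,  a[39] = 39,  a[40] = 40,  a[41] = 30,  a[42] = 1,  a[43] = 33.
Since a[43] = a[1] = 33, the sequence is periodic with period 42.
So a[222] = a[1 + ((222-1) mod 42)] = a[12] = 21.

21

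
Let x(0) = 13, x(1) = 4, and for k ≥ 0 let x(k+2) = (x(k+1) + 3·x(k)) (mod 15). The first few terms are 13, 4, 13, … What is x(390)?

1

Listing terms: x(0) = 13,  x(1) = 4,  x(2) = 13,  x(3) = 10,  x(4) = 4,  x(5) = 4,  x(6) = 1,  x(7) = 13,  x(8) = 1,  x(9) = 10,  x(10) = 13,  x(11) = 13,  x(12) = 7,  x(13) = 1,  x(14) = 7,  x(15) = 10,  x(16) = 1,  x(17) = 1,  x(18) = 4,  x(19) = 7,  x(20) = 4,  x(21) = 10,  x(22) = 7,  x(23) = 7,  x(24) = 13,  x(25) = 4.
The sequence repeats with period 24.
So x(390) = x(0 + ((390-0) mod 24)) = x(6) = 1.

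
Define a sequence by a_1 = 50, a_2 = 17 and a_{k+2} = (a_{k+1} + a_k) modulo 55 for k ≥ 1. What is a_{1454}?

Listing terms: a_1 = 50, a_2 = 17, a_3 = 12, a_4 = 29, a_5 = 41, a_6 = 15, a_7 = 1, a_8 = 16, a_9 = 17, a_{10} = 33, a_{11} = 50, a_{12} = 28, a_{13} = 23, a_{14} = 51, a_{15} = 19, a_{16} = 15, a_{17} = 34, a_{18} = 49, a_{19} = 28, a_{20} = 22, a_{21} = 50, a_{22} = 17.
Since (a_{21}, a_{22}) = (a_1, a_2) = (50, 17) (two consecutive terms determine the rest), the sequence is periodic with period 20.
So a_{1454} = a_{1 + ((1454-1) mod 20)} = a_{14} = 51.

51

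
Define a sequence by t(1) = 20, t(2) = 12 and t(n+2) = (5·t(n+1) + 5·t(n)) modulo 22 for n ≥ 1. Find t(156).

Computing terms: t(1) = 20, t(2) = 12, t(3) = 6, t(4) = 2, t(5) = 18, t(6) = 12, t(7) = 18, t(8) = 18, t(9) = 4, t(10) = 0, t(11) = 20, t(12) = 12.
The sequence repeats with period 10.
(156 - 1) mod 10 = 5, so t(156) = t(6) = 12.

12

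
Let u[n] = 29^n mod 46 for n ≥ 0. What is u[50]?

Computing terms: u[0] = 1,  u[1] = 29,  u[2] = 13,  u[3] = 9,  u[4] = 31,  u[5] = 25,  u[6] = 35,  u[7] = 3,  u[8] = 41,  u[9] = 39,  u[10] = 27,  u[11] = 1.
The sequence repeats with period 11.
(50 - 0) mod 11 = 6, so u[50] = u[6] = 35.

35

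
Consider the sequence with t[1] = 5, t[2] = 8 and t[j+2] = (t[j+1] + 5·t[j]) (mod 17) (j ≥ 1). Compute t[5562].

5

We have t[1] = 5, t[2] = 8, t[3] = 16, t[4] = 5, t[5] = 0, t[6] = 8, t[7] = 8, t[8] = 14, t[9] = 3, t[10] = 5, t[11] = 3, t[12] = 11, t[13] = 9, t[14] = 13, t[15] = 7, t[16] = 4, t[17] = 5, t[18] = 8.
Since (t[17], t[18]) = (t[1], t[2]) = (5, 8) (two consecutive terms determine the rest), the sequence is periodic with period 16.
(5562 - 1) mod 16 = 9, so t[5562] = t[10] = 5.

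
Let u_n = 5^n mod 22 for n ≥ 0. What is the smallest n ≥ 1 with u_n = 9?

4

We have u_0 = 1; u_1 = 5; u_2 = 3; u_3 = 15; u_4 = 9; u_5 = 1.
The sequence repeats with period 5.
The value 9 first appears (with n ≥ 1) at u_4.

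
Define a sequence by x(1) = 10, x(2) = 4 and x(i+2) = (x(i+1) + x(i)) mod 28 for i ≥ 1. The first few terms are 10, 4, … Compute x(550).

x(1) = 10, x(2) = 4, x(3) = 14, x(4) = 18, x(5) = 4, x(6) = 22, x(7) = 26, x(8) = 20, x(9) = 18, x(10) = 10, x(11) = 0, x(12) = 10, x(13) = 10, x(14) = 20, x(15) = 2, x(16) = 22, x(17) = 24, x(18) = 18, x(19) = 14, x(20) = 4, x(21) = 18, x(22) = 22, x(23) = 12, x(24) = 6, x(25) = 18, x(26) = 24, x(27) = 14, x(28) = 10, x(29) = 24, x(30) = 6, x(31) = 2, x(32) = 8, x(33) = 10, x(34) = 18, x(35) = 0, x(36) = 18, x(37) = 18, x(38) = 8, x(39) = 26, x(40) = 6, x(41) = 4, x(42) = 10, x(43) = 14, x(44) = 24, x(45) = 10, x(46) = 6, x(47) = 16, x(48) = 22, x(49) = 10, x(50) = 4.
The sequence repeats with period 48.
So x(550) = x(1 + ((550-1) mod 48)) = x(22) = 22.

22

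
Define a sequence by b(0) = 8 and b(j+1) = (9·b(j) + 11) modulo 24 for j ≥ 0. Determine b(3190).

b(0) = 8; b(1) = 11; b(2) = 14; b(3) = 17; b(4) = 20; b(5) = 23; b(6) = 2; b(7) = 5; b(8) = 8.
The sequence repeats with period 8.
(3190 - 0) mod 8 = 6, so b(3190) = b(6) = 2.

2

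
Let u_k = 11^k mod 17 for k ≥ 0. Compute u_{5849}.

6

u_0 = 1,  u_1 = 11,  u_2 = 2,  u_3 = 5,  u_4 = 4,  u_5 = 10,  u_6 = 8,  u_7 = 3,  u_8 = 16,  u_9 = 6,  u_{10} = 15,  u_{11} = 12,  u_{12} = 13,  u_{13} = 7,  u_{14} = 9,  u_{15} = 14,  u_{16} = 1.
Since u_{16} = u_0 = 1, the sequence is periodic with period 16.
(5849 - 0) mod 16 = 9, so u_{5849} = u_9 = 6.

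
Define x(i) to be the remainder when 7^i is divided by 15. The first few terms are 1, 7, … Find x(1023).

13

Listing terms: x(0) = 1, x(1) = 7, x(2) = 4, x(3) = 13, x(4) = 1.
Since x(4) = x(0) = 1, the sequence is periodic with period 4.
(1023 - 0) mod 4 = 3, so x(1023) = x(3) = 13.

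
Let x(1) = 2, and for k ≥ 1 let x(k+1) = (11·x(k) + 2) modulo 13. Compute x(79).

8

We have x(1) = 2,  x(2) = 11,  x(3) = 6,  x(4) = 3,  x(5) = 9,  x(6) = 10,  x(7) = 8,  x(8) = 12,  x(9) = 4,  x(10) = 7,  x(11) = 1,  x(12) = 0,  x(13) = 2.
The sequence repeats with period 12.
So x(79) = x(1 + ((79-1) mod 12)) = x(7) = 8.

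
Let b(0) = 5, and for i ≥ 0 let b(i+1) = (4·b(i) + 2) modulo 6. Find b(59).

b(0) = 5, b(1) = 4, b(2) = 0, b(3) = 2, b(4) = 4.
Since b(4) = b(1) = 4, the sequence is eventually periodic: after a pre-period of length 1 it cycles with period 3.
For i ≥ 1, b(i) depends only on (i - 1) mod 3. (59 - 1) mod 3 = 1, so b(59) = b(2) = 0.

0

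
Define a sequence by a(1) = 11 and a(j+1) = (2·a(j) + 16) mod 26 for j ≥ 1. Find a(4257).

6

a(1) = 11; a(2) = 12; a(3) = 14; a(4) = 18; a(5) = 0; a(6) = 16; a(7) = 22; a(8) = 8; a(9) = 6; a(10) = 2; a(11) = 20; a(12) = 4; a(13) = 24; a(14) = 12.
Since a(14) = a(2) = 12, the sequence is eventually periodic: after a pre-period of length 1 it cycles with period 12.
For j ≥ 2, a(j) depends only on (j - 2) mod 12. (4257 - 2) mod 12 = 7, so a(4257) = a(9) = 6.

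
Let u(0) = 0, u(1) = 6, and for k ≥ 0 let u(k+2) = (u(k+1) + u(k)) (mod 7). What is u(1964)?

3

u(0) = 0; u(1) = 6; u(2) = 6; u(3) = 5; u(4) = 4; u(5) = 2; u(6) = 6; u(7) = 1; u(8) = 0; u(9) = 1; u(10) = 1; u(11) = 2; u(12) = 3; u(13) = 5; u(14) = 1; u(15) = 6; u(16) = 0; u(17) = 6.
Since (u(16), u(17)) = (u(0), u(1)) = (0, 6) (two consecutive terms determine the rest), the sequence is periodic with period 16.
So u(1964) = u(0 + ((1964-0) mod 16)) = u(12) = 3.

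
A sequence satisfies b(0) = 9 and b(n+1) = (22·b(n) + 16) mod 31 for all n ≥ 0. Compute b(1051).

b(0) = 9; b(1) = 28; b(2) = 12; b(3) = 1; b(4) = 7; b(5) = 15; b(6) = 5; b(7) = 2; b(8) = 29; b(9) = 3; b(10) = 20; b(11) = 22; b(12) = 4; b(13) = 11; b(14) = 10; b(15) = 19; b(16) = 0; b(17) = 16; b(18) = 27; b(19) = 21; b(20) = 13; b(21) = 23; b(22) = 26; b(23) = 30; b(24) = 25; b(25) = 8; b(26) = 6; b(27) = 24; b(28) = 17; b(29) = 18; b(30) = 9.
Since b(30) = b(0) = 9, the sequence is periodic with period 30.
(1051 - 0) mod 30 = 1, so b(1051) = b(1) = 28.

28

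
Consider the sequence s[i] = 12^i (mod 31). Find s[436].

19

Listing terms: s[0] = 1; s[1] = 12; s[2] = 20; s[3] = 23; s[4] = 28; s[5] = 26; s[6] = 2; s[7] = 24; s[8] = 9; s[9] = 15; s[10] = 25; s[11] = 21; s[12] = 4; s[13] = 17; s[14] = 18; s[15] = 30; s[16] = 19; s[17] = 11; s[18] = 8; s[19] = 3; s[20] = 5; s[21] = 29; s[22] = 7; s[23] = 22; s[24] = 16; s[25] = 6; s[26] = 10; s[27] = 27; s[28] = 14; s[29] = 13; s[30] = 1.
The sequence repeats with period 30.
So s[436] = s[0 + ((436-0) mod 30)] = s[16] = 19.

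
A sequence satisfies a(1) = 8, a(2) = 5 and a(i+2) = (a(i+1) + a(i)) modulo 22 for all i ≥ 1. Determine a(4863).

Computing terms: a(1) = 8,  a(2) = 5,  a(3) = 13,  a(4) = 18,  a(5) = 9,  a(6) = 5,  a(7) = 14,  a(8) = 19,  a(9) = 11,  a(10) = 8,  a(11) = 19,  a(12) = 5,  a(13) = 2,  a(14) = 7,  a(15) = 9,  a(16) = 16,  a(17) = 3,  a(18) = 19,  a(19) = 0,  a(20) = 19,  a(21) = 19,  a(22) = 16,  a(23) = 13,  a(24) = 7,  a(25) = 20,  a(26) = 5,  a(27) = 3,  a(28) = 8,  a(29) = 11,  a(30) = 19,  a(31) = 8,  a(32) = 5.
The sequence repeats with period 30.
(4863 - 1) mod 30 = 2, so a(4863) = a(3) = 13.

13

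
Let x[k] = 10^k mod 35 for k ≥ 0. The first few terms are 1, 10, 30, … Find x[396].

Listing terms: x[0] = 1; x[1] = 10; x[2] = 30; x[3] = 20; x[4] = 25; x[5] = 5; x[6] = 15; x[7] = 10.
Since x[7] = x[1] = 10, the sequence is eventually periodic: after a pre-period of length 1 it cycles with period 6.
For k ≥ 1, x[k] depends only on (k - 1) mod 6. (396 - 1) mod 6 = 5, so x[396] = x[6] = 15.

15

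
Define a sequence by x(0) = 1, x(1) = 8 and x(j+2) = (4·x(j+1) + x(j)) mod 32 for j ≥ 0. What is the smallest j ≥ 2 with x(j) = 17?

4

Listing terms: x(0) = 1, x(1) = 8, x(2) = 1, x(3) = 12, x(4) = 17, x(5) = 16, x(6) = 17, x(7) = 20, x(8) = 1, x(9) = 24, x(10) = 1, x(11) = 28, x(12) = 17, x(13) = 0, x(14) = 17, x(15) = 4, x(16) = 1, x(17) = 8.
Since (x(16), x(17)) = (x(0), x(1)) = (1, 8) (two consecutive terms determine the rest), the sequence is periodic with period 16.
The value 17 first appears (with j ≥ 2) at x(4).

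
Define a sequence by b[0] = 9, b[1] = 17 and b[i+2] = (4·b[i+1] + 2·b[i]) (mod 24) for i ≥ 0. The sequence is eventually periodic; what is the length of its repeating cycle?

b[0] = 9, b[1] = 17, b[2] = 14, b[3] = 18, b[4] = 4, b[5] = 4, b[6] = 0, b[7] = 8, b[8] = 8, b[9] = 0, b[10] = 16, b[11] = 16, b[12] = 0, b[13] = 8.
Since (b[12], b[13]) = (b[6], b[7]) = (0, 8) (two consecutive terms determine the rest), the sequence is eventually periodic: after a pre-period of length 6 it cycles with period 6.

6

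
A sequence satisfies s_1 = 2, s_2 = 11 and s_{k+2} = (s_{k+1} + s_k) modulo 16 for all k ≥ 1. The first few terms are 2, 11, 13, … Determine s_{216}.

Computing terms: s_1 = 2,  s_2 = 11,  s_3 = 13,  s_4 = 8,  s_5 = 5,  s_6 = 13,  s_7 = 2,  s_8 = 15,  s_9 = 1,  s_{10} = 0,  s_{11} = 1,  s_{12} = 1,  s_{13} = 2,  s_{14} = 3,  s_{15} = 5,  s_{16} = 8,  s_{17} = 13,  s_{18} = 5,  s_{19} = 2,  s_{20} = 7,  s_{21} = 9,  s_{22} = 0,  s_{23} = 9,  s_{24} = 9,  s_{25} = 2,  s_{26} = 11.
The sequence repeats with period 24.
So s_{216} = s_{1 + ((216-1) mod 24)} = s_{24} = 9.

9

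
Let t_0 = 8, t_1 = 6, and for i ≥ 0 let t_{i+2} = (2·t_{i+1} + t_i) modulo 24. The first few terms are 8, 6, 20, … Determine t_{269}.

6

Computing terms: t_0 = 8; t_1 = 6; t_2 = 20; t_3 = 22; t_4 = 16; t_5 = 6; t_6 = 4; t_7 = 14; t_8 = 8; t_9 = 6.
The sequence repeats with period 8.
So t_{269} = t_{0 + ((269-0) mod 8)} = t_5 = 6.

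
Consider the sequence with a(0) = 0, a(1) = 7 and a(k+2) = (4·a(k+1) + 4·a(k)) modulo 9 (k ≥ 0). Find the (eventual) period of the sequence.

We have a(0) = 0,  a(1) = 7,  a(2) = 1,  a(3) = 5,  a(4) = 6,  a(5) = 8,  a(6) = 2,  a(7) = 4,  a(8) = 6,  a(9) = 4,  a(10) = 4,  a(11) = 5,  a(12) = 0,  a(13) = 2,  a(14) = 8,  a(15) = 4,  a(16) = 3,  a(17) = 1,  a(18) = 7,  a(19) = 5,  a(20) = 3,  a(21) = 5,  a(22) = 5,  a(23) = 4,  a(24) = 0,  a(25) = 7.
The sequence repeats with period 24.

24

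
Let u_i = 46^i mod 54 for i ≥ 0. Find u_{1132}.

u_0 = 1; u_1 = 46; u_2 = 10; u_3 = 28; u_4 = 46.
Since u_4 = u_1 = 46, the sequence is eventually periodic: after a pre-period of length 1 it cycles with period 3.
For i ≥ 1, u_i depends only on (i - 1) mod 3. (1132 - 1) mod 3 = 0, so u_{1132} = u_1 = 46.

46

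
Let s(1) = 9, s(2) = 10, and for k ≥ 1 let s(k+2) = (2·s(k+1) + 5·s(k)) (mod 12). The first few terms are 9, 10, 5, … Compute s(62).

Computing terms: s(1) = 9; s(2) = 10; s(3) = 5; s(4) = 0; s(5) = 1; s(6) = 2; s(7) = 9; s(8) = 4; s(9) = 5; s(10) = 6; s(11) = 1; s(12) = 8; s(13) = 9; s(14) = 10.
Since (s(13), s(14)) = (s(1), s(2)) = (9, 10) (two consecutive terms determine the rest), the sequence is periodic with period 12.
So s(62) = s(1 + ((62-1) mod 12)) = s(2) = 10.

10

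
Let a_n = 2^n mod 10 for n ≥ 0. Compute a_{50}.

a_0 = 1; a_1 = 2; a_2 = 4; a_3 = 8; a_4 = 6; a_5 = 2.
Since a_5 = a_1 = 2, the sequence is eventually periodic: after a pre-period of length 1 it cycles with period 4.
For n ≥ 1, a_n depends only on (n - 1) mod 4. (50 - 1) mod 4 = 1, so a_{50} = a_2 = 4.

4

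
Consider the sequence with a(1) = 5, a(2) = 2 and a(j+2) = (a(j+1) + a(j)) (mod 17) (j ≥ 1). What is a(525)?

10

Computing terms: a(1) = 5, a(2) = 2, a(3) = 7, a(4) = 9, a(5) = 16, a(6) = 8, a(7) = 7, a(8) = 15, a(9) = 5, a(10) = 3, a(11) = 8, a(12) = 11, a(13) = 2, a(14) = 13, a(15) = 15, a(16) = 11, a(17) = 9, a(18) = 3, a(19) = 12, a(20) = 15, a(21) = 10, a(22) = 8, a(23) = 1, a(24) = 9, a(25) = 10, a(26) = 2, a(27) = 12, a(28) = 14, a(29) = 9, a(30) = 6, a(31) = 15, a(32) = 4, a(33) = 2, a(34) = 6, a(35) = 8, a(36) = 14, a(37) = 5, a(38) = 2.
Since (a(37), a(38)) = (a(1), a(2)) = (5, 2) (two consecutive terms determine the rest), the sequence is periodic with period 36.
So a(525) = a(1 + ((525-1) mod 36)) = a(21) = 10.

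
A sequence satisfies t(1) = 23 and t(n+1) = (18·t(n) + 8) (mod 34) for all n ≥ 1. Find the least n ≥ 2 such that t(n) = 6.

18

t(1) = 23,  t(2) = 14,  t(3) = 22,  t(4) = 30,  t(5) = 4,  t(6) = 12,  t(7) = 20,  t(8) = 28,  t(9) = 2,  t(10) = 10,  t(11) = 18,  t(12) = 26,  t(13) = 0,  t(14) = 8,  t(15) = 16,  t(16) = 24,  t(17) = 32,  t(18) = 6,  t(19) = 14.
Since t(19) = t(2) = 14, the sequence is eventually periodic: after a pre-period of length 1 it cycles with period 17.
The value 6 first appears (with n ≥ 2) at t(18).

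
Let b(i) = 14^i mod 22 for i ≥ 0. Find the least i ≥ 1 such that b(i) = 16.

3

b(0) = 1, b(1) = 14, b(2) = 20, b(3) = 16, b(4) = 4, b(5) = 12, b(6) = 14.
Since b(6) = b(1) = 14, the sequence is eventually periodic: after a pre-period of length 1 it cycles with period 5.
The value 16 first appears (with i ≥ 1) at b(3).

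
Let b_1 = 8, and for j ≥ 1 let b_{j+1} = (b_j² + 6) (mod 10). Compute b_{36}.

We have b_1 = 8, b_2 = 0, b_3 = 6, b_4 = 2, b_5 = 0.
Since b_5 = b_2 = 0, the sequence is eventually periodic: after a pre-period of length 1 it cycles with period 3.
For j ≥ 2, b_j depends only on (j - 2) mod 3. (36 - 2) mod 3 = 1, so b_{36} = b_3 = 6.

6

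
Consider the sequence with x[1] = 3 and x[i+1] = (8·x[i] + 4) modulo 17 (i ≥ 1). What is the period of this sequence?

x[1] = 3; x[2] = 11; x[3] = 7; x[4] = 9; x[5] = 8; x[6] = 0; x[7] = 4; x[8] = 2; x[9] = 3.
The sequence repeats with period 8.

8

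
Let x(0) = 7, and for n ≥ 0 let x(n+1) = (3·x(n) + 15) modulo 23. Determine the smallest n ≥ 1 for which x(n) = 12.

Listing terms: x(0) = 7,  x(1) = 13,  x(2) = 8,  x(3) = 16,  x(4) = 17,  x(5) = 20,  x(6) = 6,  x(7) = 10,  x(8) = 22,  x(9) = 12,  x(10) = 5,  x(11) = 7.
Since x(11) = x(0) = 7, the sequence is periodic with period 11.
The value 12 first appears (with n ≥ 1) at x(9).

9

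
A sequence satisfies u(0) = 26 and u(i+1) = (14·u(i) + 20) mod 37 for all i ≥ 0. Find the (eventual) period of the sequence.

12

Listing terms: u(0) = 26, u(1) = 14, u(2) = 31, u(3) = 10, u(4) = 12, u(5) = 3, u(6) = 25, u(7) = 0, u(8) = 20, u(9) = 4, u(10) = 2, u(11) = 11, u(12) = 26.
The sequence repeats with period 12.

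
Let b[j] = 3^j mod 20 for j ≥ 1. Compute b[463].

We have b[1] = 3; b[2] = 9; b[3] = 7; b[4] = 1; b[5] = 3.
Since b[5] = b[1] = 3, the sequence is periodic with period 4.
So b[463] = b[1 + ((463-1) mod 4)] = b[3] = 7.

7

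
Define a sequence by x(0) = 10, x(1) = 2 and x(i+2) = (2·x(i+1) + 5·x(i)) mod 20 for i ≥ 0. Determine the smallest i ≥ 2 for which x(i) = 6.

Computing terms: x(0) = 10, x(1) = 2, x(2) = 14, x(3) = 18, x(4) = 6, x(5) = 2, x(6) = 14.
Since (x(5), x(6)) = (x(1), x(2)) = (2, 14) (two consecutive terms determine the rest), the sequence is eventually periodic: after a pre-period of length 1 it cycles with period 4.
The value 6 first appears (with i ≥ 2) at x(4).

4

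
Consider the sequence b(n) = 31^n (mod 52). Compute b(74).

25

Listing terms: b(1) = 31; b(2) = 25; b(3) = 47; b(4) = 1; b(5) = 31.
Since b(5) = b(1) = 31, the sequence is periodic with period 4.
(74 - 1) mod 4 = 1, so b(74) = b(2) = 25.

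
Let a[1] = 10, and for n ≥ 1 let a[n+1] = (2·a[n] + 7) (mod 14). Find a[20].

13

a[1] = 10; a[2] = 13; a[3] = 5; a[4] = 3; a[5] = 13.
Since a[5] = a[2] = 13, the sequence is eventually periodic: after a pre-period of length 1 it cycles with period 3.
For n ≥ 2, a[n] depends only on (n - 2) mod 3. (20 - 2) mod 3 = 0, so a[20] = a[2] = 13.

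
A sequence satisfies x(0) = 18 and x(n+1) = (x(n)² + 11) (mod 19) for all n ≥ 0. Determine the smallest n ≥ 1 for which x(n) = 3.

Listing terms: x(0) = 18,  x(1) = 12,  x(2) = 3,  x(3) = 1,  x(4) = 12.
Since x(4) = x(1) = 12, the sequence is eventually periodic: after a pre-period of length 1 it cycles with period 3.
The value 3 first appears (with n ≥ 1) at x(2).

2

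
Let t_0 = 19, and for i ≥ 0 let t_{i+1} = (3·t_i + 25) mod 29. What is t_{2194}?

Computing terms: t_0 = 19; t_1 = 24; t_2 = 10; t_3 = 26; t_4 = 16; t_5 = 15; t_6 = 12; t_7 = 3; t_8 = 5; t_9 = 11; t_{10} = 0; t_{11} = 25; t_{12} = 13; t_{13} = 6; t_{14} = 14; t_{15} = 9; t_{16} = 23; t_{17} = 7; t_{18} = 17; t_{19} = 18; t_{20} = 21; t_{21} = 1; t_{22} = 28; t_{23} = 22; t_{24} = 4; t_{25} = 8; t_{26} = 20; t_{27} = 27; t_{28} = 19.
Since t_{28} = t_0 = 19, the sequence is periodic with period 28.
(2194 - 0) mod 28 = 10, so t_{2194} = t_{10} = 0.

0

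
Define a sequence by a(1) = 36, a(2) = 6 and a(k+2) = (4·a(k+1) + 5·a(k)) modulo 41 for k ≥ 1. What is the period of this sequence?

Computing terms: a(1) = 36; a(2) = 6; a(3) = 40; a(4) = 26; a(5) = 17; a(6) = 34; a(7) = 16; a(8) = 29; a(9) = 32; a(10) = 27; a(11) = 22; a(12) = 18; a(13) = 18; a(14) = 39; a(15) = 0; a(16) = 31; a(17) = 1; a(18) = 36; a(19) = 26; a(20) = 38; a(21) = 36; a(22) = 6.
Since (a(21), a(22)) = (a(1), a(2)) = (36, 6) (two consecutive terms determine the rest), the sequence is periodic with period 20.

20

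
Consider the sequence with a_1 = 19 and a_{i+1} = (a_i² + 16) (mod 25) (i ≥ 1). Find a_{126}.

0

Listing terms: a_1 = 19, a_2 = 2, a_3 = 20, a_4 = 16, a_5 = 22, a_6 = 0, a_7 = 16.
Since a_7 = a_4 = 16, the sequence is eventually periodic: after a pre-period of length 3 it cycles with period 3.
For i ≥ 4, a_i depends only on (i - 4) mod 3. (126 - 4) mod 3 = 2, so a_{126} = a_6 = 0.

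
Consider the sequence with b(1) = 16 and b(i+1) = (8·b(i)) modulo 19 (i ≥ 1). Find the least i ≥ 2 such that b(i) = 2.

b(1) = 16, b(2) = 14, b(3) = 17, b(4) = 3, b(5) = 5, b(6) = 2, b(7) = 16.
The sequence repeats with period 6.
The value 2 first appears (with i ≥ 2) at b(6).

6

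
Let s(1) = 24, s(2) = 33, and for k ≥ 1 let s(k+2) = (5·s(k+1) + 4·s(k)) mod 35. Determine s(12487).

16

Listing terms: s(1) = 24; s(2) = 33; s(3) = 16; s(4) = 2; s(5) = 4; s(6) = 28; s(7) = 16; s(8) = 17; s(9) = 9; s(10) = 8; s(11) = 6; s(12) = 27; s(13) = 19; s(14) = 28; s(15) = 6; s(16) = 2; s(17) = 34; s(18) = 3; s(19) = 11; s(20) = 32; s(21) = 29; s(22) = 28; s(23) = 11; s(24) = 27; s(25) = 4; s(26) = 23; s(27) = 26; s(28) = 12; s(29) = 24; s(30) = 28; s(31) = 26; s(32) = 32; s(33) = 19; s(34) = 13; s(35) = 1; s(36) = 22; s(37) = 9; s(38) = 28; s(39) = 1; s(40) = 12; s(41) = 29; s(42) = 18; s(43) = 31; s(44) = 17; s(45) = 34; s(46) = 28; s(47) = 31; s(48) = 22; s(49) = 24; s(50) = 33.
The sequence repeats with period 48.
So s(12487) = s(1 + ((12487-1) mod 48)) = s(7) = 16.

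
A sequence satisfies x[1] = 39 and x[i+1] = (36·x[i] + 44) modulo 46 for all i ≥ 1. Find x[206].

20

x[1] = 39; x[2] = 22; x[3] = 8; x[4] = 10; x[5] = 36; x[6] = 6; x[7] = 30; x[8] = 20; x[9] = 28; x[10] = 40; x[11] = 12; x[12] = 16; x[13] = 22.
Since x[13] = x[2] = 22, the sequence is eventually periodic: after a pre-period of length 1 it cycles with period 11.
For i ≥ 2, x[i] depends only on (i - 2) mod 11. (206 - 2) mod 11 = 6, so x[206] = x[8] = 20.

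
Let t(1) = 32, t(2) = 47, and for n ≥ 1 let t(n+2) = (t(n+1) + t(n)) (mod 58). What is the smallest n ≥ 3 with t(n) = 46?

13

t(1) = 32, t(2) = 47, t(3) = 21, t(4) = 10, t(5) = 31, t(6) = 41, t(7) = 14, t(8) = 55, t(9) = 11, t(10) = 8, t(11) = 19, t(12) = 27, t(13) = 46, t(14) = 15, t(15) = 3, t(16) = 18, t(17) = 21, t(18) = 39, t(19) = 2, t(20) = 41, t(21) = 43, t(22) = 26, t(23) = 11, t(24) = 37, t(25) = 48, t(26) = 27, t(27) = 17, t(28) = 44, t(29) = 3, t(30) = 47, t(31) = 50, t(32) = 39, t(33) = 31, t(34) = 12, t(35) = 43, t(36) = 55, t(37) = 40, t(38) = 37, t(39) = 19, t(40) = 56, t(41) = 17, t(42) = 15, t(43) = 32, t(44) = 47.
Since (t(43), t(44)) = (t(1), t(2)) = (32, 47) (two consecutive terms determine the rest), the sequence is periodic with period 42.
The value 46 first appears (with n ≥ 3) at t(13).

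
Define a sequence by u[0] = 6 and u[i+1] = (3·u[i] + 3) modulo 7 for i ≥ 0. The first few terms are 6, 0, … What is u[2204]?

3

u[0] = 6; u[1] = 0; u[2] = 3; u[3] = 5; u[4] = 4; u[5] = 1; u[6] = 6.
Since u[6] = u[0] = 6, the sequence is periodic with period 6.
So u[2204] = u[0 + ((2204-0) mod 6)] = u[2] = 3.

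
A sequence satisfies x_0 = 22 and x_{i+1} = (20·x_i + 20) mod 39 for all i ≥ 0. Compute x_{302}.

x_0 = 22; x_1 = 31; x_2 = 16; x_3 = 28; x_4 = 34; x_5 = 37; x_6 = 19; x_7 = 10; x_8 = 25; x_9 = 13; x_{10} = 7; x_{11} = 4; x_{12} = 22.
Since x_{12} = x_0 = 22, the sequence is periodic with period 12.
So x_{302} = x_{0 + ((302-0) mod 12)} = x_2 = 16.

16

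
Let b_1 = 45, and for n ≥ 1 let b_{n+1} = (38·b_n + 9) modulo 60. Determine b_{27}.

51

We have b_1 = 45; b_2 = 39; b_3 = 51; b_4 = 27; b_5 = 15; b_6 = 39.
Since b_6 = b_2 = 39, the sequence is eventually periodic: after a pre-period of length 1 it cycles with period 4.
For n ≥ 2, b_n depends only on (n - 2) mod 4. (27 - 2) mod 4 = 1, so b_{27} = b_3 = 51.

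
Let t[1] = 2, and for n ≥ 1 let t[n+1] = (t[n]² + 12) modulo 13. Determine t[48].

8

Computing terms: t[1] = 2; t[2] = 3; t[3] = 8; t[4] = 11; t[5] = 3.
Since t[5] = t[2] = 3, the sequence is eventually periodic: after a pre-period of length 1 it cycles with period 3.
For n ≥ 2, t[n] depends only on (n - 2) mod 3. (48 - 2) mod 3 = 1, so t[48] = t[3] = 8.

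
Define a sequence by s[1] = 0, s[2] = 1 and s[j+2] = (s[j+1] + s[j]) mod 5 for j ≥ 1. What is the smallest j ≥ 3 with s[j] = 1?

3

Listing terms: s[1] = 0,  s[2] = 1,  s[3] = 1,  s[4] = 2,  s[5] = 3,  s[6] = 0,  s[7] = 3,  s[8] = 3,  s[9] = 1,  s[10] = 4,  s[11] = 0,  s[12] = 4,  s[13] = 4,  s[14] = 3,  s[15] = 2,  s[16] = 0,  s[17] = 2,  s[18] = 2,  s[19] = 4,  s[20] = 1,  s[21] = 0,  s[22] = 1.
The sequence repeats with period 20.
The value 1 first appears (with j ≥ 3) at s[3].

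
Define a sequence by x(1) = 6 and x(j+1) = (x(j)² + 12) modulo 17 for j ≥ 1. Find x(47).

14

x(1) = 6,  x(2) = 14,  x(3) = 4,  x(4) = 11,  x(5) = 14.
Since x(5) = x(2) = 14, the sequence is eventually periodic: after a pre-period of length 1 it cycles with period 3.
For j ≥ 2, x(j) depends only on (j - 2) mod 3. (47 - 2) mod 3 = 0, so x(47) = x(2) = 14.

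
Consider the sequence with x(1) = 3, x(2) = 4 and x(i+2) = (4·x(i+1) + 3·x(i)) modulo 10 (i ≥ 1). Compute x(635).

1

We have x(1) = 3, x(2) = 4, x(3) = 5, x(4) = 2, x(5) = 3, x(6) = 8, x(7) = 1, x(8) = 8, x(9) = 5, x(10) = 4, x(11) = 1, x(12) = 6, x(13) = 7, x(14) = 6, x(15) = 5, x(16) = 8, x(17) = 7, x(18) = 2, x(19) = 9, x(20) = 2, x(21) = 5, x(22) = 6, x(23) = 9, x(24) = 4, x(25) = 3, x(26) = 4.
Since (x(25), x(26)) = (x(1), x(2)) = (3, 4) (two consecutive terms determine the rest), the sequence is periodic with period 24.
So x(635) = x(1 + ((635-1) mod 24)) = x(11) = 1.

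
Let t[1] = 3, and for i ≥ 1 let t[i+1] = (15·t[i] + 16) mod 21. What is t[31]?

7

We have t[1] = 3,  t[2] = 19,  t[3] = 7,  t[4] = 16,  t[5] = 4,  t[6] = 13,  t[7] = 1,  t[8] = 10,  t[9] = 19.
Since t[9] = t[2] = 19, the sequence is eventually periodic: after a pre-period of length 1 it cycles with period 7.
For i ≥ 2, t[i] depends only on (i - 2) mod 7. (31 - 2) mod 7 = 1, so t[31] = t[3] = 7.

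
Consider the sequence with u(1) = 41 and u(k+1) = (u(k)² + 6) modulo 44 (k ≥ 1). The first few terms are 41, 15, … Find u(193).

11

u(1) = 41,  u(2) = 15,  u(3) = 11,  u(4) = 39,  u(5) = 31,  u(6) = 43,  u(7) = 7,  u(8) = 11.
Since u(8) = u(3) = 11, the sequence is eventually periodic: after a pre-period of length 2 it cycles with period 5.
For k ≥ 3, u(k) depends only on (k - 3) mod 5. (193 - 3) mod 5 = 0, so u(193) = u(3) = 11.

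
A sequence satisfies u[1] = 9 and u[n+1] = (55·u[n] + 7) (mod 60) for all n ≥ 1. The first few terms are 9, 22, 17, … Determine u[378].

u[1] = 9, u[2] = 22, u[3] = 17, u[4] = 42, u[5] = 37, u[6] = 2, u[7] = 57, u[8] = 22.
Since u[8] = u[2] = 22, the sequence is eventually periodic: after a pre-period of length 1 it cycles with period 6.
For n ≥ 2, u[n] depends only on (n - 2) mod 6. (378 - 2) mod 6 = 4, so u[378] = u[6] = 2.

2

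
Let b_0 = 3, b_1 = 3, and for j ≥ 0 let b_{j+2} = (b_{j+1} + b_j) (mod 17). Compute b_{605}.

Computing terms: b_0 = 3,  b_1 = 3,  b_2 = 6,  b_3 = 9,  b_4 = 15,  b_5 = 7,  b_6 = 5,  b_7 = 12,  b_8 = 0,  b_9 = 12,  b_{10} = 12,  b_{11} = 7,  b_{12} = 2,  b_{13} = 9,  b_{14} = 11,  b_{15} = 3,  b_{16} = 14,  b_{17} = 0,  b_{18} = 14,  b_{19} = 14,  b_{20} = 11,  b_{21} = 8,  b_{22} = 2,  b_{23} = 10,  b_{24} = 12,  b_{25} = 5,  b_{26} = 0,  b_{27} = 5,  b_{28} = 5,  b_{29} = 10,  b_{30} = 15,  b_{31} = 8,  b_{32} = 6,  b_{33} = 14,  b_{34} = 3,  b_{35} = 0,  b_{36} = 3,  b_{37} = 3.
Since (b_{36}, b_{37}) = (b_0, b_1) = (3, 3) (two consecutive terms determine the rest), the sequence is periodic with period 36.
So b_{605} = b_{0 + ((605-0) mod 36)} = b_{29} = 10.

10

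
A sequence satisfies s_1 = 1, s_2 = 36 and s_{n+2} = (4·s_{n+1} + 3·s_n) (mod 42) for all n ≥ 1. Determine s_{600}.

We have s_1 = 1,  s_2 = 36,  s_3 = 21,  s_4 = 24,  s_5 = 33,  s_6 = 36,  s_7 = 33,  s_8 = 30,  s_9 = 9,  s_{10} = 0,  s_{11} = 27,  s_{12} = 24,  s_{13} = 9,  s_{14} = 24,  s_{15} = 39,  s_{16} = 18,  s_{17} = 21,  s_{18} = 12,  s_{19} = 27,  s_{20} = 18,  s_{21} = 27,  s_{22} = 36,  s_{23} = 15,  s_{24} = 0,  s_{25} = 3,  s_{26} = 12,  s_{27} = 15,  s_{28} = 12,  s_{29} = 9,  s_{30} = 30,  s_{31} = 21,  s_{32} = 6,  s_{33} = 3,  s_{34} = 30,  s_{35} = 3,  s_{36} = 18,  s_{37} = 39,  s_{38} = 0,  s_{39} = 33,  s_{40} = 6,  s_{41} = 39,  s_{42} = 6,  s_{43} = 15,  s_{44} = 36,  s_{45} = 21.
Since (s_{44}, s_{45}) = (s_2, s_3) = (36, 21) (two consecutive terms determine the rest), the sequence is eventually periodic: after a pre-period of length 1 it cycles with period 42.
For n ≥ 2, s_n depends only on (n - 2) mod 42. (600 - 2) mod 42 = 10, so s_{600} = s_{12} = 24.

24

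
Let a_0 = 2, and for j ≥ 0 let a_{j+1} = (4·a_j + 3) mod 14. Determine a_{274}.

Listing terms: a_0 = 2,  a_1 = 11,  a_2 = 5,  a_3 = 9,  a_4 = 11.
Since a_4 = a_1 = 11, the sequence is eventually periodic: after a pre-period of length 1 it cycles with period 3.
For j ≥ 1, a_j depends only on (j - 1) mod 3. (274 - 1) mod 3 = 0, so a_{274} = a_1 = 11.

11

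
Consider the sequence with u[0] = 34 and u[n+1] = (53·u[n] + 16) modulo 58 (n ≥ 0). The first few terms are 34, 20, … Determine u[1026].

Computing terms: u[0] = 34; u[1] = 20; u[2] = 32; u[3] = 30; u[4] = 40; u[5] = 48; u[6] = 8; u[7] = 34.
Since u[7] = u[0] = 34, the sequence is periodic with period 7.
(1026 - 0) mod 7 = 4, so u[1026] = u[4] = 40.

40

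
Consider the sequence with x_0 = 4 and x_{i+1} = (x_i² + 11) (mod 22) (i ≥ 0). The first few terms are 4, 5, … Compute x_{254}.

14

Computing terms: x_0 = 4; x_1 = 5; x_2 = 14; x_3 = 9; x_4 = 4.
Since x_4 = x_0 = 4, the sequence is periodic with period 4.
(254 - 0) mod 4 = 2, so x_{254} = x_2 = 14.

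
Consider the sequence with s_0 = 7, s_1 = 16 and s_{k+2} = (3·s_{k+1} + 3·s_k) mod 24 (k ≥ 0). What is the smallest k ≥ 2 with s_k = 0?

7

Listing terms: s_0 = 7; s_1 = 16; s_2 = 21; s_3 = 15; s_4 = 12; s_5 = 9; s_6 = 15; s_7 = 0; s_8 = 21; s_9 = 15.
Since (s_8, s_9) = (s_2, s_3) = (21, 15) (two consecutive terms determine the rest), the sequence is eventually periodic: after a pre-period of length 2 it cycles with period 6.
The value 0 first appears (with k ≥ 2) at s_7.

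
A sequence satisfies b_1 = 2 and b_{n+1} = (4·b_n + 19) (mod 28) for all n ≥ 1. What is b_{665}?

b_1 = 2,  b_2 = 27,  b_3 = 15,  b_4 = 23,  b_5 = 27.
Since b_5 = b_2 = 27, the sequence is eventually periodic: after a pre-period of length 1 it cycles with period 3.
For n ≥ 2, b_n depends only on (n - 2) mod 3. (665 - 2) mod 3 = 0, so b_{665} = b_2 = 27.

27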